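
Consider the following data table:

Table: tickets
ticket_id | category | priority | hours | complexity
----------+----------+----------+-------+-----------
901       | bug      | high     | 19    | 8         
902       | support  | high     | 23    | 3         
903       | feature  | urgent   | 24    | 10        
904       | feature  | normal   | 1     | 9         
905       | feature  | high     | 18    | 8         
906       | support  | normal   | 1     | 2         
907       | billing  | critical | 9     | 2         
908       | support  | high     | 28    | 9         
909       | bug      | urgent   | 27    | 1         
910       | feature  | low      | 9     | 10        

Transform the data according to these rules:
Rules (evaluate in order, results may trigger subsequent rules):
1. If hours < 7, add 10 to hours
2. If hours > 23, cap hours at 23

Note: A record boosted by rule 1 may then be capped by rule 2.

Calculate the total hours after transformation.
169

Step 1: Apply rule 1 to records with hours < 7
  - 2 records get bonus of 10
  - Of these, 0 records then exceed 23 and get capped
Step 2: Apply rule 2 to records with hours > 23
  - 3 records (original) are capped
Step 3: Calculate final sum = 169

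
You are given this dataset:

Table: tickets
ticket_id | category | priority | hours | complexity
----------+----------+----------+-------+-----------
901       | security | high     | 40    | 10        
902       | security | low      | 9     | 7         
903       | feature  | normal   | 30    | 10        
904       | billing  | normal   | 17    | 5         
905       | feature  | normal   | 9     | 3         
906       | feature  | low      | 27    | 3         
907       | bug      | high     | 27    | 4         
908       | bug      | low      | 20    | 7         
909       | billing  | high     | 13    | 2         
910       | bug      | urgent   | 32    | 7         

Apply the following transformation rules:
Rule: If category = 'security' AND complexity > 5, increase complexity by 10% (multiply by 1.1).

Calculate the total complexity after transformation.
59.7

Step 1: Find records where category = 'security' AND complexity > 5
Step 2: 2 records match, summing to 17
Step 3: After multiplier: 17 × 1.1 = 18.7
Step 4: Unaffected records sum: 41
Step 5: Final sum = 18.7 + 41 = 59.7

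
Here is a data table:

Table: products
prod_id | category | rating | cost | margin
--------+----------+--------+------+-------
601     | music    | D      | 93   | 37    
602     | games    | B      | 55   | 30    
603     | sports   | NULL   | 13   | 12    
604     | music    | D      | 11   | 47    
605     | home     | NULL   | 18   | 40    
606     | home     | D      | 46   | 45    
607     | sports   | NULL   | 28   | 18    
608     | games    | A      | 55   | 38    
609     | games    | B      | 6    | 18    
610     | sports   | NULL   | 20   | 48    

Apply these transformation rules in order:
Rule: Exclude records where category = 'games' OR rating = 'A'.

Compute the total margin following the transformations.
247

Step 1: Find records where category = 'games' OR rating = 'A'
Step 2: 3 records match, summing to 86
Step 3: Original sum: 333
Step 4: Remaining sum = 333 - 86 = 247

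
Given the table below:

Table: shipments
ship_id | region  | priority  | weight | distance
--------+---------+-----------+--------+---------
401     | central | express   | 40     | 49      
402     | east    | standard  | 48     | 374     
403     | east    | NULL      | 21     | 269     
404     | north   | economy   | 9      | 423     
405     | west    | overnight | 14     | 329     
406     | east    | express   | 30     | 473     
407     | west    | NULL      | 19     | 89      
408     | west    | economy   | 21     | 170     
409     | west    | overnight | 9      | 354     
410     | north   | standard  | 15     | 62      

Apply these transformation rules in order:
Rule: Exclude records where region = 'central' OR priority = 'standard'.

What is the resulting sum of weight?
123

Step 1: Find records where region = 'central' OR priority = 'standard'
Step 2: 3 records match, summing to 103
Step 3: Original sum: 226
Step 4: Remaining sum = 226 - 103 = 123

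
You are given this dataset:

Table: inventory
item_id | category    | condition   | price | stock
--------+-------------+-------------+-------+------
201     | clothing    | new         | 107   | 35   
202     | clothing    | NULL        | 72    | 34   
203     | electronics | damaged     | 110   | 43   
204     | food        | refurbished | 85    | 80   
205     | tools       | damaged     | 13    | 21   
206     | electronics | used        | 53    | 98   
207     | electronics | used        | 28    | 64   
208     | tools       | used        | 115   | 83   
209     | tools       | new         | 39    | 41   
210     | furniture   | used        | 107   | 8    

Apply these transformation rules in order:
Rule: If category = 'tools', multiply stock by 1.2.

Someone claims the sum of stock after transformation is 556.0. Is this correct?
No, the correct result is 536.0.

Step 1: Calculate the correct sum after transformation
Step 2: Apply multiplier 1.2 to records where category = 'tools'
Step 3: Correct result = 536.0
Step 4: Claimed result = 556.0
Step 5: 536.0 ≠ 556.0
Conclusion: The claimed result is incorrect. The correct answer is 536.0.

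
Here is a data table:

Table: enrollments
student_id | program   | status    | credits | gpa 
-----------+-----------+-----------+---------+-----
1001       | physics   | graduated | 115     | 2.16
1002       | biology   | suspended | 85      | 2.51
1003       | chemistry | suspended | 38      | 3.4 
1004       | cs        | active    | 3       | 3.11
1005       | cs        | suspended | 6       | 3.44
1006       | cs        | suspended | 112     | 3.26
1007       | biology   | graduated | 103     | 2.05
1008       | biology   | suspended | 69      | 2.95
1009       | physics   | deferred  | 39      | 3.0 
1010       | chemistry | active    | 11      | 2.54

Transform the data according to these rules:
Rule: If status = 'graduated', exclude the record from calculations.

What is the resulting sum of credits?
363

Step 1: Identify records where status = 'graduated'
Step 2: The excluded records sum to 218
Step 3: Original total credits = 581
Step 4: Remaining total = 581 - 218 = 363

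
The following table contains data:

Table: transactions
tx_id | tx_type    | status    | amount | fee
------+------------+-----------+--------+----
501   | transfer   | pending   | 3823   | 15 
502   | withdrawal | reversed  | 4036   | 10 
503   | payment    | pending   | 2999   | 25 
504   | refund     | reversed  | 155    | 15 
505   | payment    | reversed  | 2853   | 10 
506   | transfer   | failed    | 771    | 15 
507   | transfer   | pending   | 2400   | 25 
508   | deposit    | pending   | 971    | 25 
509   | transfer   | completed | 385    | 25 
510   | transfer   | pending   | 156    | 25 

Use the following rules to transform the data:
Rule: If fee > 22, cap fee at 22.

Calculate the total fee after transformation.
175

Step 1: 5 records have fee > 22
Step 2: These records originally summed to 125
Step 3: After capping: 5 × 22 = 110
Step 4: Unaffected records sum: 65
Step 5: Final sum = 110 + 65 = 175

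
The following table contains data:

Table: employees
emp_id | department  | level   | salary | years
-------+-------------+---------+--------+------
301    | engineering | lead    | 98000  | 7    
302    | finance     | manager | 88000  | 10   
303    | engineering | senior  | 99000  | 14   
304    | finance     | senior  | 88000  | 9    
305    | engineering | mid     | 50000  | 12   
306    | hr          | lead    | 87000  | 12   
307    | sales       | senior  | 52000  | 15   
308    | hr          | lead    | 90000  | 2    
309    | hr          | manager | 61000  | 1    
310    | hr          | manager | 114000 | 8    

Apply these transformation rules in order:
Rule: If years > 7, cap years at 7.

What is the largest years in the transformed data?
7

Step 1: Original maximum years = 15
Step 2: Apply cap at 7
Step 3: 7 records had years > 7 and were capped
Step 4: Maximum after transformation = 7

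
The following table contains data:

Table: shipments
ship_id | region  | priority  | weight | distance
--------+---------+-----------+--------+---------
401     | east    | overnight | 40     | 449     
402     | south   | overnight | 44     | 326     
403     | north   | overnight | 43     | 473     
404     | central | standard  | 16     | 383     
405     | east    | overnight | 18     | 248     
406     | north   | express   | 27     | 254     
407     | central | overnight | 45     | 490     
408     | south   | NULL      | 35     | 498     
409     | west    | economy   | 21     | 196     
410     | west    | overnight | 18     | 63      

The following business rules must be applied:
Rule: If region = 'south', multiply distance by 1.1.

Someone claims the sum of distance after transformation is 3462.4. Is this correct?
Yes, the result is correct.

Step 1: Calculate the correct sum after transformation
Step 2: Apply multiplier 1.1 to records where region = 'south'
Step 3: Correct result = 3462.4
Step 4: Claimed result = 3462.4
Step 5: 3462.4 = 3462.4 ✓
Conclusion: The claimed result is correct.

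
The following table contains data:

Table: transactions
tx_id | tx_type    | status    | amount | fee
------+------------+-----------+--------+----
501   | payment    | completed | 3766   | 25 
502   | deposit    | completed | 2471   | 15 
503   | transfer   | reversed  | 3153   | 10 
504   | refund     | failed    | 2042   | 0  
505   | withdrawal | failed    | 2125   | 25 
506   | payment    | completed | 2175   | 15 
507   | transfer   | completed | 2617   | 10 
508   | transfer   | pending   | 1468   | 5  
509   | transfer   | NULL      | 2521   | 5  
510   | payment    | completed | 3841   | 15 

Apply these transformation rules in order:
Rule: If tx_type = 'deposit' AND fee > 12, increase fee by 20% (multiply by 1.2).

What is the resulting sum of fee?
128.0

Step 1: Find records where tx_type = 'deposit' AND fee > 12
Step 2: 1 records match, summing to 15
Step 3: After multiplier: 15 × 1.2 = 18.0
Step 4: Unaffected records sum: 110
Step 5: Final sum = 18.0 + 110 = 128.0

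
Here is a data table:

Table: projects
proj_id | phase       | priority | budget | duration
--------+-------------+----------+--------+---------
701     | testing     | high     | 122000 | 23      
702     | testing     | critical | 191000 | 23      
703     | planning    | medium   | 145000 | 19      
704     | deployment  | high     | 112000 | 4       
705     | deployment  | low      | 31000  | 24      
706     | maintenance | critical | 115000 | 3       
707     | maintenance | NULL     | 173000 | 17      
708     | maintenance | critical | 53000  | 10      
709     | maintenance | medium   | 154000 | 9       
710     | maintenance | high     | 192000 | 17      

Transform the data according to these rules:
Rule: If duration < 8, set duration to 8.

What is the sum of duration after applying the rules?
158

Step 1: 2 records have duration < 8
Step 2: These records originally summed to 7
Step 3: After setting to minimum: 2 × 8 = 16
Step 4: Unaffected records sum: 142
Step 5: Final sum = 16 + 142 = 158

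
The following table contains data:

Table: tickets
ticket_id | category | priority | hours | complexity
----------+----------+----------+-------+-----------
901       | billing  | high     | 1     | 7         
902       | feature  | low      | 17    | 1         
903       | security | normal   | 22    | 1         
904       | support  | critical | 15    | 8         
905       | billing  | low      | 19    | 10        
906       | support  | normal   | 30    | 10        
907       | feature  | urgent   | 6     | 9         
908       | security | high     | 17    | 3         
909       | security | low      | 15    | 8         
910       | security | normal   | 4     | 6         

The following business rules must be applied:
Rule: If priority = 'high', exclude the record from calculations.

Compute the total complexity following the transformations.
53

Step 1: Identify records where priority = 'high'
Step 2: The excluded records sum to 10
Step 3: Original total complexity = 63
Step 4: Remaining total = 63 - 10 = 53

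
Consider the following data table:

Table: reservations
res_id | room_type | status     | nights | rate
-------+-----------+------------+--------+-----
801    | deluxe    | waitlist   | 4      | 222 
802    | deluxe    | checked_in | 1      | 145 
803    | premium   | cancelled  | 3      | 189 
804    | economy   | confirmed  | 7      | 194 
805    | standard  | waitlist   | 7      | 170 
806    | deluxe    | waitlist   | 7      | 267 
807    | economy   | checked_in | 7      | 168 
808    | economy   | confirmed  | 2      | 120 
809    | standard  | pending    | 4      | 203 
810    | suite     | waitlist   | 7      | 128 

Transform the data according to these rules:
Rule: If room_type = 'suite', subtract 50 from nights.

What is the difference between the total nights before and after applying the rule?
50

Step 1: Original sum of nights = 49
Step 2: 1 records have room_type = 'suite'
Step 3: Each affected record changes by -50
Step 4: Total change = 1 × -50 = -50
Step 5: New sum = 49 + -50 = -1
Step 6: Difference = |-1 - 49| = 50
        (Sum decreased by 50)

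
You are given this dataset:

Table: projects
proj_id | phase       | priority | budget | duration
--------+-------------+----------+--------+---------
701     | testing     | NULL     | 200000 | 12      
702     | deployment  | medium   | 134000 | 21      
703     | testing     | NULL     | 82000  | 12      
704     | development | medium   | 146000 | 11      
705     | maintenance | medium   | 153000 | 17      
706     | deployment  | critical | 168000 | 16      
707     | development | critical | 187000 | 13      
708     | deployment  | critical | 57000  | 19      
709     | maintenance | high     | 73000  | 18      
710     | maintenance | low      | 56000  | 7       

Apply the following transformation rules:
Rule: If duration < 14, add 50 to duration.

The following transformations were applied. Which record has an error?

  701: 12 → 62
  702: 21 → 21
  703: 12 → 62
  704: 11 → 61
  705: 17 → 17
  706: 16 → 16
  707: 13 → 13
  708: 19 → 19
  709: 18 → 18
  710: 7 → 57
Record 707 has an error. The correct transformed value should be 63, not 13.

Step 1: Check each record against the rule
Step 2: Record 707 has duration = 13
Step 3: Since 13 < 14, the bonus should have been applied
Step 4: Correct value = 63, but claimed value = 13
Conclusion: Record 707 has the error.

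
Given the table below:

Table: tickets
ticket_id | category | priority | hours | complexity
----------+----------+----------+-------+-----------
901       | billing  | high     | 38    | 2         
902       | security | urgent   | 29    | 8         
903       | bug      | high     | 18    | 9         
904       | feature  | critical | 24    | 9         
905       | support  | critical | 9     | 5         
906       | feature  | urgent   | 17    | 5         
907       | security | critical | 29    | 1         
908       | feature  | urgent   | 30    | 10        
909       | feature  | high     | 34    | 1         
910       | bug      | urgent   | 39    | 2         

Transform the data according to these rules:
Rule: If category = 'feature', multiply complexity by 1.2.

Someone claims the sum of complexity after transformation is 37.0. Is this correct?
No, the correct result is 57.0.

Step 1: Calculate the correct sum after transformation
Step 2: Apply multiplier 1.2 to records where category = 'feature'
Step 3: Correct result = 57.0
Step 4: Claimed result = 37.0
Step 5: 57.0 ≠ 37.0
Conclusion: The claimed result is incorrect. The correct answer is 57.0.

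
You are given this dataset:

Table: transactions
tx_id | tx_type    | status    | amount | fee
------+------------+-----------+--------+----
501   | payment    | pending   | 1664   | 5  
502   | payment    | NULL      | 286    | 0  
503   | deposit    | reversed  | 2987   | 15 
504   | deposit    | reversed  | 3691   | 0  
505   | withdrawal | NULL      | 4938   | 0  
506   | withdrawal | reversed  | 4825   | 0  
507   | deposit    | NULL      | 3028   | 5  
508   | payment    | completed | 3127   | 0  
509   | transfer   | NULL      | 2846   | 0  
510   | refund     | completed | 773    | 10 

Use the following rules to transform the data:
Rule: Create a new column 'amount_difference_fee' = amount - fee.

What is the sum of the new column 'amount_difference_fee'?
28130

Step 1: For each record, compute amount - fee
Example calculations:
  1664 - 5 = 1659
  286 - 0 = 286
  2987 - 15 = 2972
  ...
Step 2: Sum all derived values
Step 3: Total = 28130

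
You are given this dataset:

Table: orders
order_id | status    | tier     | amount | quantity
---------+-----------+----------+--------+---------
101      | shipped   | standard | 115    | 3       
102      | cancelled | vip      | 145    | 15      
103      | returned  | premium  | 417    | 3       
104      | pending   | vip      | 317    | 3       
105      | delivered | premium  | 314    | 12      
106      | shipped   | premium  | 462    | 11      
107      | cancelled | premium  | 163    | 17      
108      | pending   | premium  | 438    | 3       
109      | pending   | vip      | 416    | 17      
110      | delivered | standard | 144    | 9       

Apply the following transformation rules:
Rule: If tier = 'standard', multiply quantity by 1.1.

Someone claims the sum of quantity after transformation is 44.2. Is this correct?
No, the correct result is 94.2.

Step 1: Calculate the correct sum after transformation
Step 2: Apply multiplier 1.1 to records where tier = 'standard'
Step 3: Correct result = 94.2
Step 4: Claimed result = 44.2
Step 5: 94.2 ≠ 44.2
Conclusion: The claimed result is incorrect. The correct answer is 94.2.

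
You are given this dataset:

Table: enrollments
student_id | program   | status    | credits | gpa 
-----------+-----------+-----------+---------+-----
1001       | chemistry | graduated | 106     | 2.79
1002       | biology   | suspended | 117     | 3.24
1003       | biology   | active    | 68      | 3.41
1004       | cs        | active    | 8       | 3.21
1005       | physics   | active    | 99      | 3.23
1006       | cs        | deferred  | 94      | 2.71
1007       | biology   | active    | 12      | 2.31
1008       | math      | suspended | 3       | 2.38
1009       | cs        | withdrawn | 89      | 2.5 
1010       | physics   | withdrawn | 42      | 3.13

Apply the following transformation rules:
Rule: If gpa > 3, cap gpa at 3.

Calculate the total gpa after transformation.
27.69

Step 1: 5 records have gpa > 3
Step 2: These records originally summed to 16.22
Step 3: After capping: 5 × 3 = 15
Step 4: Unaffected records sum: 12.69
Step 5: Final sum = 15 + 12.69 = 27.69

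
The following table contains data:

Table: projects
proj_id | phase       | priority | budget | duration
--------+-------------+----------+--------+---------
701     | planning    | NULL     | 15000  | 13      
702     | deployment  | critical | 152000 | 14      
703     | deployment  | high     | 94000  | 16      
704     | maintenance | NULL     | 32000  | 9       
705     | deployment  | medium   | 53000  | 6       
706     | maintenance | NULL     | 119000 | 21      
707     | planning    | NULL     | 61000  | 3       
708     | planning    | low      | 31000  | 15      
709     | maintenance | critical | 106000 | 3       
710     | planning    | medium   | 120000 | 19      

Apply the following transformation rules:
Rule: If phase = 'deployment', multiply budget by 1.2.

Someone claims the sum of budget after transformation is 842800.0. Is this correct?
Yes, the result is correct.

Step 1: Calculate the correct sum after transformation
Step 2: Apply multiplier 1.2 to records where phase = 'deployment'
Step 3: Correct result = 842800.0
Step 4: Claimed result = 842800.0
Step 5: 842800.0 = 842800.0 ✓
Conclusion: The claimed result is correct.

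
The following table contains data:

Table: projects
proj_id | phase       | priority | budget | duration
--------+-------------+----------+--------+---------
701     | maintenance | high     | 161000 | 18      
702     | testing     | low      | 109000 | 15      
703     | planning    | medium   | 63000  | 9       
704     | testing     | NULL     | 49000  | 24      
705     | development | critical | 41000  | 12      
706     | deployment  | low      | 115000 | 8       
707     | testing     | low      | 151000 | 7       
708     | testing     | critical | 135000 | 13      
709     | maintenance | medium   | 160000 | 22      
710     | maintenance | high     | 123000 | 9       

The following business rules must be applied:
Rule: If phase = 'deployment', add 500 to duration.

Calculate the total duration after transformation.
637

Step 1: Count records where phase = 'deployment': 1
Step 2: Total bonus added: 1 × 500 = 500
Step 3: Original sum of duration: 137
Step 4: Final sum = 137 + 500 = 637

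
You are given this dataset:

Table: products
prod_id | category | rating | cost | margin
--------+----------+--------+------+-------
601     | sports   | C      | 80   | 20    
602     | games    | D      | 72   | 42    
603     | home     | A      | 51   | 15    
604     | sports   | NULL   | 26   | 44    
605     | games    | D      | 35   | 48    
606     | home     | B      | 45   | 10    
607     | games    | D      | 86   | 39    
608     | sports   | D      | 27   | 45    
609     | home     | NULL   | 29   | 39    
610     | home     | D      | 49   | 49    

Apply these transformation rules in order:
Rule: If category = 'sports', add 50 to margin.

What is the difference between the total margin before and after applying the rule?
150

Step 1: Original sum of margin = 351
Step 2: 3 records have category = 'sports'
Step 3: Each affected record changes by 50
Step 4: Total change = 3 × 50 = 150
Step 5: New sum = 351 + 150 = 501
Step 6: Difference = |501 - 351| = 150
        (Sum increased by 150)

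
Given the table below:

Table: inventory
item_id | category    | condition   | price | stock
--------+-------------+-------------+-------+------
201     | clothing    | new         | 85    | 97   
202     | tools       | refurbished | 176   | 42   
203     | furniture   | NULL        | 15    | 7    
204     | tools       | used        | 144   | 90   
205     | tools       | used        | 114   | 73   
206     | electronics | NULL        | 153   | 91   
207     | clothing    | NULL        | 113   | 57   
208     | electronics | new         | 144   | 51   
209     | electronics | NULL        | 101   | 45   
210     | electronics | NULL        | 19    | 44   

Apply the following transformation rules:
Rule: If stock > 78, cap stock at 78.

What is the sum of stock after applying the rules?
553

Step 1: 3 records have stock > 78
Step 2: These records originally summed to 278
Step 3: After capping: 3 × 78 = 234
Step 4: Unaffected records sum: 319
Step 5: Final sum = 234 + 319 = 553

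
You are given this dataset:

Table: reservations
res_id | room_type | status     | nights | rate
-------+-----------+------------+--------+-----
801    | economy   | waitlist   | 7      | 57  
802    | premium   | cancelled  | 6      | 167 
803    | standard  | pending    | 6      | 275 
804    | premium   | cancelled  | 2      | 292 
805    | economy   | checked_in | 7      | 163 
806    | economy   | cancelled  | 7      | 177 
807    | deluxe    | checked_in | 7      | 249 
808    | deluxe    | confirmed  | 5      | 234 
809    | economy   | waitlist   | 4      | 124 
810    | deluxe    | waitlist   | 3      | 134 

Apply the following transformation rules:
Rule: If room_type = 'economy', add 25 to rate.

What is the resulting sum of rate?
1972

Step 1: Count records where room_type = 'economy': 4
Step 2: Total bonus added: 4 × 25 = 100
Step 3: Original sum of rate: 1872
Step 4: Final sum = 1872 + 100 = 1972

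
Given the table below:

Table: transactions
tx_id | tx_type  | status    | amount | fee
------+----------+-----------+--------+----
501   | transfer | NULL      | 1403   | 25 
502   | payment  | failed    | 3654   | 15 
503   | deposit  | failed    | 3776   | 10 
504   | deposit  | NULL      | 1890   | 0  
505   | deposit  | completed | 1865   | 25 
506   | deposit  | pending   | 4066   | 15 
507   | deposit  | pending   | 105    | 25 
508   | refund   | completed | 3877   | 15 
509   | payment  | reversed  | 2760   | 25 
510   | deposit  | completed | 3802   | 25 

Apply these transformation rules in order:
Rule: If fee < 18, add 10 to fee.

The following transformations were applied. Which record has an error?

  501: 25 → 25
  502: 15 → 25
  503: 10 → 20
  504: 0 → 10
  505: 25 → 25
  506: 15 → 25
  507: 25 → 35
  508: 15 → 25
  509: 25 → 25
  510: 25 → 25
Record 507 has an error. The correct transformed value should be 25, not 35.

Step 1: Check each record against the rule
Step 2: Record 507 has fee = 25
Step 3: Since 25 >= 18, the bonus should not have been applied
Step 4: Correct value = 25, but claimed value = 35
Conclusion: Record 507 has the error.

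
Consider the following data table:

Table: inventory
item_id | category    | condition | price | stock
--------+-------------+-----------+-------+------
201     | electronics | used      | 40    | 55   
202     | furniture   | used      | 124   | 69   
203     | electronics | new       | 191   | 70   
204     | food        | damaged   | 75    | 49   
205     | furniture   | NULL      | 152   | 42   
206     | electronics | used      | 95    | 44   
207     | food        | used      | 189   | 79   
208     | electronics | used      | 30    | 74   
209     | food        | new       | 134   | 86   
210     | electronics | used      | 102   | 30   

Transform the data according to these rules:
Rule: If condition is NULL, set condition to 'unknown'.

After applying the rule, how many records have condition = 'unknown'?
1

Step 1: Count records where condition IS NULL
Step 2: Found 1 records with NULL condition
Step 3: These records will have condition set to 'unknown'
Step 4: Records already having condition = 'unknown': 0
Step 5: Answer: 1 + 0 = 1 records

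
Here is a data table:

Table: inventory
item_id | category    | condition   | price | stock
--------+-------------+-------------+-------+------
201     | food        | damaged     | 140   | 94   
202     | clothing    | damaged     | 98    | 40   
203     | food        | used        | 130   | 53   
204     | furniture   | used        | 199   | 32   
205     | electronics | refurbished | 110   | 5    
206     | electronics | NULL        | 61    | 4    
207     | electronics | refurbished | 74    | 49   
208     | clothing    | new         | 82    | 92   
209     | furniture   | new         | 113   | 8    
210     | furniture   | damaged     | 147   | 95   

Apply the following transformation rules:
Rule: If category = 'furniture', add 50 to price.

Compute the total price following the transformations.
1304

Step 1: Count records where category = 'furniture': 3
Step 2: Total bonus added: 3 × 50 = 150
Step 3: Original sum of price: 1154
Step 4: Final sum = 1154 + 150 = 1304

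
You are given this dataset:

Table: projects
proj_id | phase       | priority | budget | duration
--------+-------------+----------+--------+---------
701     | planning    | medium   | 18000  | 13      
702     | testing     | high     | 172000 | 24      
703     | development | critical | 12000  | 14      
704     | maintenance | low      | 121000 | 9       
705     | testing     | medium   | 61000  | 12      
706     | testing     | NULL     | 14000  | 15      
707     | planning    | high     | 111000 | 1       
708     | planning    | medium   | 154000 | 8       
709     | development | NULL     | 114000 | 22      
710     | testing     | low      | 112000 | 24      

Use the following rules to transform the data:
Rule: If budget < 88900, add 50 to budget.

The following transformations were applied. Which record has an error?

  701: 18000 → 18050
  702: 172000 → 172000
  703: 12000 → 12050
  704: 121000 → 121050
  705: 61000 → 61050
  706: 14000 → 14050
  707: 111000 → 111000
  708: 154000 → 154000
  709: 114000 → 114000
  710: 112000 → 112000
Record 704 has an error. The correct transformed value should be 121000, not 121050.

Step 1: Check each record against the rule
Step 2: Record 704 has budget = 121000
Step 3: Since 121000 >= 88900, the bonus should not have been applied
Step 4: Correct value = 121000, but claimed value = 121050
Conclusion: Record 704 has the error.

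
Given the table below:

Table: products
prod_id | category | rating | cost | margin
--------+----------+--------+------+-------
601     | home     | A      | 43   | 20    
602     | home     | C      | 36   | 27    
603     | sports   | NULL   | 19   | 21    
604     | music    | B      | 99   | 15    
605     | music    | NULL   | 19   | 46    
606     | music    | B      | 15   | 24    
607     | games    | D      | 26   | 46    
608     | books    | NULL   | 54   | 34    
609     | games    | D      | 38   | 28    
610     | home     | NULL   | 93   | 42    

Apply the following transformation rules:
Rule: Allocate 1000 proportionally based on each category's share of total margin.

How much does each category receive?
books: 112.21, games: 244.22, home: 293.73, music: 280.53, sports: 69.31

Step 1: Calculate total margin = 303
Step 2: Calculate each category's proportion:
  books: 34/303 = 11.22% → 112.21
  games: 74/303 = 24.42% → 244.22
  home: 89/303 = 29.37% → 293.73
  music: 85/303 = 28.05% → 280.53
  sports: 21/303 = 6.93% → 69.31
Step 3: Verify: sum of allocations ≈ 1000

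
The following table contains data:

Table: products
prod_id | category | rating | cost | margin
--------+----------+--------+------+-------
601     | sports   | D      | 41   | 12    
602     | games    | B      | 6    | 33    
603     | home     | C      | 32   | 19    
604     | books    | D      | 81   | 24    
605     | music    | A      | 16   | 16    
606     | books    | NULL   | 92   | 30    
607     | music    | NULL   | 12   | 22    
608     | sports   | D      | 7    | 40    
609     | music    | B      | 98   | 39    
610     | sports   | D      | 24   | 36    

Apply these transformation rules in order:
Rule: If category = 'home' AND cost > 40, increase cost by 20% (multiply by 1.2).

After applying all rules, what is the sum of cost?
409

Step 1: Find records where category = 'home' AND cost > 40
Step 2: 0 records match, summing to 0
Step 3: After multiplier: 0 × 1.2 = 0.0
Step 4: Unaffected records sum: 409
Step 5: Final sum = 0.0 + 409 = 409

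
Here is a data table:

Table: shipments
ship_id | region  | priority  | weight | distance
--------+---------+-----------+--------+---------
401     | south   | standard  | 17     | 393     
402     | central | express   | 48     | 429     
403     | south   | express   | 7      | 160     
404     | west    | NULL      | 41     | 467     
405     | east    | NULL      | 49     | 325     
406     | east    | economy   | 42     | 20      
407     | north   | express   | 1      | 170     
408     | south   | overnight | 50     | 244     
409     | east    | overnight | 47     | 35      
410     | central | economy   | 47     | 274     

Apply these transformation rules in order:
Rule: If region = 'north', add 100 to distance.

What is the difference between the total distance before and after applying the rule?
100

Step 1: Original sum of distance = 2517
Step 2: 1 records have region = 'north'
Step 3: Each affected record changes by 100
Step 4: Total change = 1 × 100 = 100
Step 5: New sum = 2517 + 100 = 2617
Step 6: Difference = |2617 - 2517| = 100
        (Sum increased by 100)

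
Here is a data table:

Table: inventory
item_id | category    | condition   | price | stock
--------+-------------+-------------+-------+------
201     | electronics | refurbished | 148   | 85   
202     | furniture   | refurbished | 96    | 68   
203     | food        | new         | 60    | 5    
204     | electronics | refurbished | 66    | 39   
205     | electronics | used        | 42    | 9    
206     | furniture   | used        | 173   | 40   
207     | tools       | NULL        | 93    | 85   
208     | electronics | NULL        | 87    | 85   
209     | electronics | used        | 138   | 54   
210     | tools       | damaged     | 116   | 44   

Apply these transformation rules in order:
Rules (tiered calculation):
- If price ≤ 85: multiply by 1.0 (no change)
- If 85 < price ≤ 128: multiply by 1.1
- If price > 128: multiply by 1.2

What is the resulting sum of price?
1150.0

Step 1: Tier 1 (price ≤ 85): 3 records, sum = 168 × 1.0 = 168.0
Step 2: Tier 2 (85 < price ≤ 128): 4 records, sum = 392 × 1.1 = 431.2
Step 3: Tier 3 (price > 128): 3 records, sum = 459 × 1.2 = 550.8
Step 4: Final sum = 168.0 + 431.2 + 550.8 = 1150.0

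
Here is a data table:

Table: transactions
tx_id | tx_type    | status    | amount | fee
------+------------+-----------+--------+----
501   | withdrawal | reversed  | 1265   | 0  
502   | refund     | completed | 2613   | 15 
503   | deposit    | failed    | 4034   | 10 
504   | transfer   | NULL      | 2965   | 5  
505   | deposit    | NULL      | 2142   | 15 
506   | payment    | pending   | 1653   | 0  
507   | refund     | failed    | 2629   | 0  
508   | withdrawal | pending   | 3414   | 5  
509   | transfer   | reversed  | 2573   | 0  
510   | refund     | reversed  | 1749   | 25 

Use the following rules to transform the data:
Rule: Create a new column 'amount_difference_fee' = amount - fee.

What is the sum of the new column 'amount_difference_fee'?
24962

Step 1: For each record, compute amount - fee
Example calculations:
  1265 - 0 = 1265
  2613 - 15 = 2598
  4034 - 10 = 4024
  ...
Step 2: Sum all derived values
Step 3: Total = 24962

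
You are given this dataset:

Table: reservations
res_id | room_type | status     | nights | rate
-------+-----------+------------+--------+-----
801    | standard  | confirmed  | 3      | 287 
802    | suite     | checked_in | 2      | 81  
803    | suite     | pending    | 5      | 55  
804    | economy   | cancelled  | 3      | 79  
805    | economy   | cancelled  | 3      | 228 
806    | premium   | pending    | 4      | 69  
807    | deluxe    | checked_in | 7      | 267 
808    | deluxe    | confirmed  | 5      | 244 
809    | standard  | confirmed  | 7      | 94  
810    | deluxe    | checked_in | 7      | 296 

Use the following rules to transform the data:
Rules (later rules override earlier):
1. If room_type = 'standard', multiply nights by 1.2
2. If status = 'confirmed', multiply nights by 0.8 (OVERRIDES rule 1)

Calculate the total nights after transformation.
43.0

Step 1: Rule 2 takes priority for records with status = 'confirmed'
  - 3 records: 15 × 0.8 = 12.0
Step 2: Rule 1 applies to remaining records with room_type = 'standard'
  - 0 records: 0 × 1.2 = 0.0
Step 3: Other records unchanged: 31
Step 4: Final sum = 12.0 + 0.0 + 31 = 43.0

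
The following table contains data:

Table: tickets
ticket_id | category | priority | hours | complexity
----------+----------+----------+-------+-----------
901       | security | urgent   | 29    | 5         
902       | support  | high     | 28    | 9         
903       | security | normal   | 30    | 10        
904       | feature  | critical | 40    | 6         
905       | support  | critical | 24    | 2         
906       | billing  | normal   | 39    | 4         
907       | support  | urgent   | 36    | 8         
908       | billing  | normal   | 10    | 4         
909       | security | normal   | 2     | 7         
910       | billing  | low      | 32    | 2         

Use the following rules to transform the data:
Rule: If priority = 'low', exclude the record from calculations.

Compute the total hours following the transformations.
238

Step 1: Identify records where priority = 'low'
Step 2: The excluded records sum to 32
Step 3: Original total hours = 270
Step 4: Remaining total = 270 - 32 = 238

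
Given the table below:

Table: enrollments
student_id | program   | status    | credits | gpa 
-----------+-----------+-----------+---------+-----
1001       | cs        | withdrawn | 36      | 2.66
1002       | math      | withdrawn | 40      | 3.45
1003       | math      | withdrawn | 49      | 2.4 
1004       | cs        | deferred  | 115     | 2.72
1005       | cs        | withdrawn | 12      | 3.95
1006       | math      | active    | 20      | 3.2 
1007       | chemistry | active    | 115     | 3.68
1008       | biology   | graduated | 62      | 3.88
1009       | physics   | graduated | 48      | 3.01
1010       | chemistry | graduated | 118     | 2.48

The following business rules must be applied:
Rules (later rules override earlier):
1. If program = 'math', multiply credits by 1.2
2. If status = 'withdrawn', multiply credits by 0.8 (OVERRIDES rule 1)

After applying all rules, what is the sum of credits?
591.6

Step 1: Rule 2 takes priority for records with status = 'withdrawn'
  - 4 records: 137 × 0.8 = 109.6
Step 2: Rule 1 applies to remaining records with program = 'math'
  - 1 records: 20 × 1.2 = 24.0
Step 3: Other records unchanged: 458
Step 4: Final sum = 109.6 + 24.0 + 458 = 591.6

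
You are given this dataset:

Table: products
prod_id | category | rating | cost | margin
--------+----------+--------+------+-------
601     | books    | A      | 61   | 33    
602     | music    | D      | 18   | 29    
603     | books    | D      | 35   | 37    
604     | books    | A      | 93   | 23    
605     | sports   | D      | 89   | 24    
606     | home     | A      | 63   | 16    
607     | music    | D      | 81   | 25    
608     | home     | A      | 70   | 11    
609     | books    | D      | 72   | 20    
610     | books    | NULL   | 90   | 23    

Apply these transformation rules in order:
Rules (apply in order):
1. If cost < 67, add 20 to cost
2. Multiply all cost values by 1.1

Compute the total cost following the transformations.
827.2

Step 1: Apply Rule 1 - Add 20 to records with cost < 67
  - 4 records affected: 177 + (4 × 20) = 257
  - Unaffected records: 495
  - Sum after Rule 1: 752
Step 2: Apply Rule 2 - Multiply all by 1.1
  - 752 × 1.1 = 827.2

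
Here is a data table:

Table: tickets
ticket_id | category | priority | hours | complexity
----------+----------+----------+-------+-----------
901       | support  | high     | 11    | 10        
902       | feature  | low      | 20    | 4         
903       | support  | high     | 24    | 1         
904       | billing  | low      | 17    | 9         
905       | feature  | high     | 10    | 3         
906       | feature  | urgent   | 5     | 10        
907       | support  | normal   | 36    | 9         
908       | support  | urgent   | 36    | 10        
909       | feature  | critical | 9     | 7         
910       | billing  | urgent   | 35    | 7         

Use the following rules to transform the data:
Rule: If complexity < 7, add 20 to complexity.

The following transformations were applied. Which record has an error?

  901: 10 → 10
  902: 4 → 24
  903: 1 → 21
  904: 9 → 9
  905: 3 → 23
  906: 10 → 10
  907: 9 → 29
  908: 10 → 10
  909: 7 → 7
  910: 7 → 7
Record 907 has an error. The correct transformed value should be 9, not 29.

Step 1: Check each record against the rule
Step 2: Record 907 has complexity = 9
Step 3: Since 9 >= 7, the bonus should not have been applied
Step 4: Correct value = 9, but claimed value = 29
Conclusion: Record 907 has the error.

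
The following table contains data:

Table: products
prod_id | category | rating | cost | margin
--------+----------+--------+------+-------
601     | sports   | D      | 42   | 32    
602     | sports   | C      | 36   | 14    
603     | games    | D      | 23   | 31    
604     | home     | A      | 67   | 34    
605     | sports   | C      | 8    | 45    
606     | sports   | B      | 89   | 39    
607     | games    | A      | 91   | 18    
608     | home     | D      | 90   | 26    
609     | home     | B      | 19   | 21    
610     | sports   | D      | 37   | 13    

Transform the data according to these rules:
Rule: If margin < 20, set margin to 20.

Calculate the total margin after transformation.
288

Step 1: 3 records have margin < 20
Step 2: These records originally summed to 45
Step 3: After setting to minimum: 3 × 20 = 60
Step 4: Unaffected records sum: 228
Step 5: Final sum = 60 + 228 = 288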